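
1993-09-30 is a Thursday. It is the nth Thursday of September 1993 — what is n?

Day 30 falls in week ⌈30/7⌉ of the month.
Days 1–7 hold the 1st Thursday, 8–14 the 2nd, 15–21 the 3rd, 22–28 the 4th, 29–31 the 5th.
30 is in the range for the 5th.

5th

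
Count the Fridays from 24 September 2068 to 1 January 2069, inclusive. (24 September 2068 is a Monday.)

14

24 September 2068 is a Monday; the first Friday on or after it is 28 September 2068 (4 days later).
From 28 September 2068 to 1 January 2069: 2 + 31 + 30 + 31 + 1 = 95 days (rest of September, October, November, December, January).
95 ÷ 7 = 13 full weeks with remainder 4, so 13 more Fridays after the first → 14.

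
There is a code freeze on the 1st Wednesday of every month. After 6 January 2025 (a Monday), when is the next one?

5 February 2025

January 2025 starts on a Wednesday, so its 1st Wednesday is 1 January 2025.
That is not after 6 January 2025, so look at February 2025.
February 2025 starts on a Saturday, so its 1st Wednesday is 5 February 2025 (4 days in).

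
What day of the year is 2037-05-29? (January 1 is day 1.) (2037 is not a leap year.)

149

Days in months before May: 31 + 28 + 31 + 30 = 120.
Plus 29 days into May → day 149.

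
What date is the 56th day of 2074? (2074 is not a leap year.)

2074-02-25

January has 31 days (56 − 31 = 25 remain).
25 into February → February 25.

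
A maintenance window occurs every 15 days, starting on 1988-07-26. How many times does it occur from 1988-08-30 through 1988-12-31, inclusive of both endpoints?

Occurrences land 15·i days after 1988-07-26 for i = 0, 1, 2, …
1988-08-30 is 35 days after the start; 35 ÷ 15 = 2 remainder 5; since the remainder is 5, round up to i = 3. First occurrence in the window: #4 on 1988-09-09 (3×15 = 45 days in).
1988-12-31 is 158 days after the start; 158 ÷ 15 = 10 remainder 8. Last occurrence in the window: #11 on 1988-12-23.
Occurrences #4 through #11: 8 in total.

8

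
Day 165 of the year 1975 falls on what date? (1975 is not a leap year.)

Jun 14, 1975

Jan has 31 days (165 − 31 = 134 remain).
Feb has 28 days (134 − 28 = 106 remain).
Mar has 31 days (106 − 31 = 75 remain).
Apr has 30 days (75 − 30 = 45 remain).
May has 31 days (45 − 31 = 14 remain).
14 into Jun → Jun 14.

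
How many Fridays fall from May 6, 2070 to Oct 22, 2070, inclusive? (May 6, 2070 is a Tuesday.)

May 6, 2070 is a Tuesday; the first Friday on or after it is May 9, 2070 (3 days later).
From May 9, 2070 to Oct 22, 2070: 22 + 30 + 31 + 31 + 30 + 22 = 166 days (rest of May, Jun, Jul, Aug, Sep, Oct).
166 ÷ 7 = 23 full weeks with remainder 5, so 23 more Fridays after the first → 24.

24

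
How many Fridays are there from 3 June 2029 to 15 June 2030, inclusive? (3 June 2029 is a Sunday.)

54

3 June 2029 is a Sunday; the first Friday on or after it is 8 June 2029 (5 days later).
From 8 June 2029 to 15 June 2030: 206 + 166 = 372 days (rest of 2029, to 15 June 2030 in 2030).
372 ÷ 7 = 53 full weeks with remainder 1, so 53 more Fridays after the first → 54.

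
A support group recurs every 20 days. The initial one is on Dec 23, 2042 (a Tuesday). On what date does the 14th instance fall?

The 14th occurrence is 13 intervals after the first: 13 × 20 = 260 days after Dec 23, 2042.
Dec has 31 days — 8 days to the end of Dec leaves 252.
Jan has 31 days (221 left).
Feb has 28 days (193 left).
Mar has 31 days (162 left).
Apr has 30 days (132 left).
May has 31 days (101 left).
Jun has 30 days (71 left).
Jul has 31 days (40 left).
Aug has 31 days (9 left).
9 days into Sep → Sep 9, 2043.

Sep 9, 2043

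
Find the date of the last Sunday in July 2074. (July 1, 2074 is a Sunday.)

July 2074 begins on a Sunday, so the first Sunday is July 1.
July 2074 has 31 days. Adding weeks: 1, 8, 15, 22, 29 — the last one ≤ 31 is the 29th.

July 29, 2074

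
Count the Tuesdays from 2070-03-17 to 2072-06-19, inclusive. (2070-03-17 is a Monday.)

118

2070-03-17 is a Monday; the first Tuesday on or after it is 2070-03-18 (1 day later).
From 2070-03-18 to 2072-06-19: 288 + 365 + 171 = 824 days (rest of 2070, 2071, to 2072-06-19 in 2072).
824 ÷ 7 = 117 full weeks with remainder 5, so 117 more Tuesdays after the first → 118.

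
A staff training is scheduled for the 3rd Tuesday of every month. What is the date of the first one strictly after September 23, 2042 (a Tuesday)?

September 2042 starts on a Monday; its first Tuesday is the 2nd, so the 3rd Tuesday is the 16th — September 16, 2042.
That is not after September 23, 2042, so look at October 2042.
October 2042 starts on a Wednesday; its first Tuesday is the 7th, so the 3rd Tuesday is the 21st — October 21, 2042.

October 21, 2042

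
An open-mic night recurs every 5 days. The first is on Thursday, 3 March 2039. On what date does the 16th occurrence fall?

The 16th occurrence is 15 intervals after the first: 15 × 5 = 75 days after 3 March 2039.
March has 31 days — 28 days to the end of March leaves 47.
April has 30 days (17 left).
17 days into May → 17 May 2039.

17 May 2039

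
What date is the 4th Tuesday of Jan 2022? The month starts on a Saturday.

Jan 25, 2022

Jan 2022 begins on a Saturday, so the first Tuesday is Jan 4 (3 days later).
The 4th Tuesday is 3 weeks later: 4 + 21 = 25.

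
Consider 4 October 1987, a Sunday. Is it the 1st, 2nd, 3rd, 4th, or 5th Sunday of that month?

1st

Day 4 falls in week ⌈4/7⌉ of the month.
Days 1–7 hold the 1st Sunday, 8–14 the 2nd, 15–21 the 3rd, 22–28 the 4th, 29–31 the 5th.
4 is in the range for the 1st.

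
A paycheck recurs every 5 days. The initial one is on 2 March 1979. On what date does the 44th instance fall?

The 44th occurrence is 43 intervals after the first: 43 × 5 = 215 days after 2 March 1979.
March has 31 days — 29 days to the end of March leaves 186.
April has 30 days (156 left).
May has 31 days (125 left).
June has 30 days (95 left).
July has 31 days (64 left).
August has 31 days (33 left).
September has 30 days (3 left).
3 days into October → 3 October 1979.

3 October 1979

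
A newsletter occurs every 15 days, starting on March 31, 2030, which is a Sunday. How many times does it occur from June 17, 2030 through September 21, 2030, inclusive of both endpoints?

Occurrences land 15·i days after March 31, 2030 for i = 0, 1, 2, …
June 17, 2030 is 78 days after the start; 78 ÷ 15 = 5 remainder 3; since the remainder is 3, round up to i = 6. First occurrence in the window: #7 on June 29, 2030 (6×15 = 90 days in).
September 21, 2030 is 174 days after the start; 174 ÷ 15 = 11 remainder 9. Last occurrence in the window: #12 on September 12, 2030.
Occurrences #7 through #12: 6 in total.

6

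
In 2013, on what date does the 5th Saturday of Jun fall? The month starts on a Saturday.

Jun 29, 2013

Jun 2013 begins on a Saturday, so the first Saturday is Jun 1.
The 5th Saturday is 4 weeks later: 1 + 28 = 29.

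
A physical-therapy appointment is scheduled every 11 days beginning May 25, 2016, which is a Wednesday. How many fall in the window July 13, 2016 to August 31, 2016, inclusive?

4

Occurrences land 11·i days after May 25, 2016 for i = 0, 1, 2, …
July 13, 2016 is 49 days after the start; 49 ÷ 11 = 4 remainder 5; since the remainder is 5, round up to i = 5. First occurrence in the window: #6 on July 19, 2016 (5×11 = 55 days in).
August 31, 2016 is 98 days after the start; 98 ÷ 11 = 8 remainder 10. Last occurrence in the window: #9 on August 21, 2016.
Occurrences #6 through #9: 4 in total.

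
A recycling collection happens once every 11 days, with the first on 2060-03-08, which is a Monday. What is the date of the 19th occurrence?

The 19th occurrence is 18 intervals after the first: 18 × 11 = 198 days after 2060-03-08.
March has 31 days — 23 days to the end of March leaves 175.
April has 30 days (145 left).
May has 31 days (114 left).
June has 30 days (84 left).
July has 31 days (53 left).
August has 31 days (22 left).
22 days into September → 2060-09-22.

2060-09-22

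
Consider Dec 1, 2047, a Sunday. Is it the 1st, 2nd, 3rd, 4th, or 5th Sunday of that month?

1st

Day 1 falls in week ⌈1/7⌉ of the month.
Days 1–7 hold the 1st Sunday, 8–14 the 2nd, 15–21 the 3rd, 22–28 the 4th, 29–31 the 5th.
1 is in the range for the 1st.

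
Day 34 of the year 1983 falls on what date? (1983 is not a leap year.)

January has 31 days (34 − 31 = 3 remain).
3 into February → February 3.

1983-02-03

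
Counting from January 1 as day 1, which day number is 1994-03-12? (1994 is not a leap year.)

Days in months before March: 31 + 28 = 59.
Plus 12 days into March → day 71.

71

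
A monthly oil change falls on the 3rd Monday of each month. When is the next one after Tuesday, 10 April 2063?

16 April 2063

April 2063 starts on a Sunday; its first Monday is the 2nd, so the 3rd Monday is the 16th — 16 April 2063.
16 April 2063 is after 10 April 2063, so that is the next one.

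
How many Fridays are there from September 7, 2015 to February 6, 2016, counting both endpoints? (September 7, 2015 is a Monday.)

September 7, 2015 is a Monday; the first Friday on or after it is September 11, 2015 (4 days later).
From September 11, 2015 to February 6, 2016: 19 + 31 + 30 + 31 + 31 + 6 = 148 days (rest of September, October, November, December, January, February).
148 ÷ 7 = 21 full weeks with remainder 1, so 21 more Fridays after the first → 22.

22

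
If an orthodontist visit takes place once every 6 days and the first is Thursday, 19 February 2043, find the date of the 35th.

11 September 2043

The 35th occurrence is 34 intervals after the first: 34 × 6 = 204 days after 19 February 2043.
February has 28 days — 9 days to the end of February leaves 195.
March has 31 days (164 left).
April has 30 days (134 left).
May has 31 days (103 left).
June has 30 days (73 left).
July has 31 days (42 left).
August has 31 days (11 left).
11 days into September → 11 September 2043.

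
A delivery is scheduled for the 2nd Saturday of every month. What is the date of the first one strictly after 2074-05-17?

2074-06-09

May 2074 starts on a Tuesday; its first Saturday is the 5th, so the 2nd Saturday is the 12th — 2074-05-12.
That is not after 2074-05-17, so look at June 2074.
June 2074 starts on a Friday; its first Saturday is the 2nd, so the 2nd Saturday is the 9th — 2074-06-09.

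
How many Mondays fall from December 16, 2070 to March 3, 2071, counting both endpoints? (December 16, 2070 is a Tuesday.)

December 16, 2070 is a Tuesday; the first Monday on or after it is December 22, 2070 (6 days later).
From December 22, 2070 to March 3, 2071: 9 + 31 + 28 + 3 = 71 days (rest of December, January, February, March).
71 ÷ 7 = 10 full weeks with remainder 1, so 10 more Mondays after the first → 11.

11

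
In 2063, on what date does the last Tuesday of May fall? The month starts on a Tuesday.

2063-05-29

May 2063 begins on a Tuesday, so the first Tuesday is May 1.
May 2063 has 31 days. Adding weeks: 1, 8, 15, 22, 29 — the last one ≤ 31 is the 29th.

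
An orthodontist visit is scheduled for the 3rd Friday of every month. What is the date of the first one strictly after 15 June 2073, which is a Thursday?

June 2073 starts on a Thursday; its first Friday is the 2nd, so the 3rd Friday is the 16th — 16 June 2073.
16 June 2073 is after 15 June 2073, so that is the next one.

16 June 2073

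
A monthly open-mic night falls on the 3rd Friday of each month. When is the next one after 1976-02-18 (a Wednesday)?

1976-02-20

February 1976 starts on a Sunday; its first Friday is the 6th, so the 3rd Friday is the 20th — 1976-02-20.
1976-02-20 is after 1976-02-18, so that is the next one.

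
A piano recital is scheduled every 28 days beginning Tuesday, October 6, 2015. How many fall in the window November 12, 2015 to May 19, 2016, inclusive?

7

Occurrences land 28·i days after October 6, 2015 for i = 0, 1, 2, …
November 12, 2015 is 37 days after the start; 37 ÷ 28 = 1 remainder 9; since the remainder is 9, round up to i = 2. First occurrence in the window: #3 on December 1, 2015 (2×28 = 56 days in).
May 19, 2016 is 226 days after the start; 226 ÷ 28 = 8 remainder 2. Last occurrence in the window: #9 on May 17, 2016.
Occurrences #3 through #9: 7 in total.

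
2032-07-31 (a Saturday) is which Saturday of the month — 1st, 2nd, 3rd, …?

5th

Day 31 falls in week ⌈31/7⌉ of the month.
Days 1–7 hold the 1st Saturday, 8–14 the 2nd, 15–21 the 3rd, 22–28 the 4th, 29–31 the 5th.
31 is in the range for the 5th.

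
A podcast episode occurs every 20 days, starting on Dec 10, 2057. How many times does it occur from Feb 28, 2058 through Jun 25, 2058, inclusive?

6

Occurrences land 20·i days after Dec 10, 2057 for i = 0, 1, 2, …
Feb 28, 2058 is 80 days after the start; 80 ÷ 20 = 4 remainder 0. First occurrence in the window: #5 on Feb 28, 2058 (4×20 = 80 days in).
Jun 25, 2058 is 197 days after the start; 197 ÷ 20 = 9 remainder 17. Last occurrence in the window: #10 on Jun 8, 2058.
Occurrences #5 through #10: 6 in total.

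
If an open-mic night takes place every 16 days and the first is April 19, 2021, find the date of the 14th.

The 14th occurrence is 13 intervals after the first: 13 × 16 = 208 days after April 19, 2021.
April has 30 days — 11 days to the end of April leaves 197.
May has 31 days (166 left).
June has 30 days (136 left).
July has 31 days (105 left).
August has 31 days (74 left).
September has 30 days (44 left).
October has 31 days (13 left).
13 days into November → November 13, 2021.

November 13, 2021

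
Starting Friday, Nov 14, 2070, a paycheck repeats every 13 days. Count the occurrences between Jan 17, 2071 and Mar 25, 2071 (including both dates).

Occurrences land 13·i days after Nov 14, 2070 for i = 0, 1, 2, …
Jan 17, 2071 is 64 days after the start; 64 ÷ 13 = 4 remainder 12; since the remainder is 12, round up to i = 5. First occurrence in the window: #6 on Jan 18, 2071 (5×13 = 65 days in).
Mar 25, 2071 is 131 days after the start; 131 ÷ 13 = 10 remainder 1. Last occurrence in the window: #11 on Mar 24, 2071.
Occurrences #6 through #11: 6 in total.

6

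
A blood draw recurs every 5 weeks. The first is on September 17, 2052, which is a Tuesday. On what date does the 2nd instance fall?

The 2nd occurrence is 1 interval after the first: 1 × 35 = 35 days after September 17, 2052.
September has 30 days — 13 days to the end of September leaves 22.
22 days into October → October 22, 2052.

October 22, 2052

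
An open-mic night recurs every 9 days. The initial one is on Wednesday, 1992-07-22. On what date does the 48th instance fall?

The 48th occurrence is 47 intervals after the first: 47 × 9 = 423 days after 1992-07-22.
July has 31 days — 9 days to the end of July leaves 414.
From end of July to end of 1992 is 153 days (261 left).
January has 31 days (230 left).
February has 28 days (202 left).
March has 31 days (171 left).
April has 30 days (141 left).
May has 31 days (110 left).
June has 30 days (80 left).
July has 31 days (49 left).
August has 31 days (18 left).
18 days into September → 1993-09-18.

1993-09-18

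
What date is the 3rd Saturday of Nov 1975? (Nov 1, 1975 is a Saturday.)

Nov 1975 begins on a Saturday, so the first Saturday is Nov 1.
The 3rd Saturday is 2 weeks later: 1 + 14 = 15.

Nov 15, 1975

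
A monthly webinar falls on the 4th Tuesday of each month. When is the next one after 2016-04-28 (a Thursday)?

April 2016 starts on a Friday; its first Tuesday is the 5th, so the 4th Tuesday is the 26th — 2016-04-26.
That is not after 2016-04-28, so look at May 2016.
May 2016 starts on a Sunday; its first Tuesday is the 3rd, so the 4th Tuesday is the 24th — 2016-05-24.

2016-05-24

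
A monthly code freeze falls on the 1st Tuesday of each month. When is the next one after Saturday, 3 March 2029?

6 March 2029

March 2029 starts on a Thursday, so its 1st Tuesday is 6 March 2029 (5 days in).
6 March 2029 is after 3 March 2029, so that is the next one.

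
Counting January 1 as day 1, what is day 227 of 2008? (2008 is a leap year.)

August 14, 2008

January has 31 days (227 − 31 = 196 remain).
February has 29 days (196 − 29 = 167 remain).
March has 31 days (167 − 31 = 136 remain).
April has 30 days (136 − 30 = 106 remain).
May has 31 days (106 − 31 = 75 remain).
June has 30 days (75 − 30 = 45 remain).
July has 31 days (45 − 31 = 14 remain).
14 into August → August 14.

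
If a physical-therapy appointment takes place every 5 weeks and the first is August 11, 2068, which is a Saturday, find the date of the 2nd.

The 2nd occurrence is 1 interval after the first: 1 × 35 = 35 days after August 11, 2068.
August has 31 days — 20 days to the end of August leaves 15.
15 days into September → September 15, 2068.

September 15, 2068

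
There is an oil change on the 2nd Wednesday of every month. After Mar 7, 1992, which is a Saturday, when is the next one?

Mar 1992 starts on a Sunday; its first Wednesday is the 4th, so the 2nd Wednesday is the 11th — Mar 11, 1992.
Mar 11, 1992 is after Mar 7, 1992, so that is the next one.

Mar 11, 1992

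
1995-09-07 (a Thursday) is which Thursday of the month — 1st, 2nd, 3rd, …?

Day 7 falls in week ⌈7/7⌉ of the month.
Days 1–7 hold the 1st Thursday, 8–14 the 2nd, 15–21 the 3rd, 22–28 the 4th, 29–31 the 5th.
7 is in the range for the 1st.

1st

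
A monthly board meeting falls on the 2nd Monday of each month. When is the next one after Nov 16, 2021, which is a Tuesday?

Nov 2021 starts on a Monday; its first Monday is the 1st, so the 2nd Monday is the 8th — Nov 8, 2021.
That is not after Nov 16, 2021, so look at Dec 2021.
Dec 2021 starts on a Wednesday; its first Monday is the 6th, so the 2nd Monday is the 13th — Dec 13, 2021.

Dec 13, 2021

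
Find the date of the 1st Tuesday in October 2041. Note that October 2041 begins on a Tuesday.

2041-10-01

October 2041 begins on a Tuesday, so the first Tuesday is October 1.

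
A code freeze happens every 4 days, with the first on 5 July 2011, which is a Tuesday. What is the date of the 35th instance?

18 November 2011

The 35th occurrence is 34 intervals after the first: 34 × 4 = 136 days after 5 July 2011.
July has 31 days — 26 days to the end of July leaves 110.
August has 31 days (79 left).
September has 30 days (49 left).
October has 31 days (18 left).
18 days into November → 18 November 2011.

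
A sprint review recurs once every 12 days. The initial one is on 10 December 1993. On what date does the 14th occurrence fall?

15 May 1994

The 14th occurrence is 13 intervals after the first: 13 × 12 = 156 days after 10 December 1993.
December has 31 days — 21 days to the end of December leaves 135.
January has 31 days (104 left).
February has 28 days (76 left).
March has 31 days (45 left).
April has 30 days (15 left).
15 days into May → 15 May 1994.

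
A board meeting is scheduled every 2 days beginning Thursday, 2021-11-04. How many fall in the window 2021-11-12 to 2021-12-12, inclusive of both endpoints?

16

Occurrences land 2·i days after 2021-11-04 for i = 0, 1, 2, …
2021-11-12 is 8 days after the start; 8 ÷ 2 = 4 remainder 0. First occurrence in the window: #5 on 2021-11-12 (4×2 = 8 days in).
2021-12-12 is 38 days after the start; 38 ÷ 2 = 19 remainder 0. Last occurrence in the window: #20 on 2021-12-12.
Occurrences #5 through #20: 16 in total.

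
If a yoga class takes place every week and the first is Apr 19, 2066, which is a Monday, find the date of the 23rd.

Sep 20, 2066

The 23rd occurrence is 22 intervals after the first: 22 × 7 = 154 days after Apr 19, 2066.
Apr has 30 days — 11 days to the end of Apr leaves 143.
May has 31 days (112 left).
Jun has 30 days (82 left).
Jul has 31 days (51 left).
Aug has 31 days (20 left).
20 days into Sep → Sep 20, 2066.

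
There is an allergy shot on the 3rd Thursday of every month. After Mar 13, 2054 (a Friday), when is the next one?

Mar 2054 starts on a Sunday; its first Thursday is the 5th, so the 3rd Thursday is the 19th — Mar 19, 2054.
Mar 19, 2054 is after Mar 13, 2054, so that is the next one.

Mar 19, 2054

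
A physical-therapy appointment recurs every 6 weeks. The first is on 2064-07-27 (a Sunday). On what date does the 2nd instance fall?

The 2nd occurrence is 1 interval after the first: 1 × 42 = 42 days after 2064-07-27.
July has 31 days — 4 days to the end of July leaves 38.
August has 31 days (7 left).
7 days into September → 2064-09-07.

2064-09-07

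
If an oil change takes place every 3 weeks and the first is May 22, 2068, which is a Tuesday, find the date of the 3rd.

Jul 3, 2068

The 3rd occurrence is 2 intervals after the first: 2 × 21 = 42 days after May 22, 2068.
May has 31 days — 9 days to the end of May leaves 33.
Jun has 30 days (3 left).
3 days into Jul → Jul 3, 2068.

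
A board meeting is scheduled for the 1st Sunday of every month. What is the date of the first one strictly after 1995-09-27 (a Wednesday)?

1995-10-01

September 1995 starts on a Friday, so its 1st Sunday is 1995-09-03 (2 days in).
That is not after 1995-09-27, so look at October 1995.
October 1995 starts on a Sunday, so its 1st Sunday is 1995-10-01.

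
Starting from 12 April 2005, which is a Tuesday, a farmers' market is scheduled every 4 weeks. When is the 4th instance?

The 4th occurrence is 3 intervals after the first: 3 × 28 = 84 days after 12 April 2005.
April has 30 days — 18 days to the end of April leaves 66.
May has 31 days (35 left).
June has 30 days (5 left).
5 days into July → 5 July 2005.

5 July 2005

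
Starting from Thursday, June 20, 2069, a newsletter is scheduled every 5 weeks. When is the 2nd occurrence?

The 2nd occurrence is 1 interval after the first: 1 × 35 = 35 days after June 20, 2069.
June has 30 days — 10 days to the end of June leaves 25.
25 days into July → July 25, 2069.

July 25, 2069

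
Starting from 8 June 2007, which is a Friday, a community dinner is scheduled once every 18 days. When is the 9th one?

30 October 2007

The 9th occurrence is 8 intervals after the first: 8 × 18 = 144 days after 8 June 2007.
June has 30 days — 22 days to the end of June leaves 122.
July has 31 days (91 left).
August has 31 days (60 left).
September has 30 days (30 left).
30 days into October → 30 October 2007.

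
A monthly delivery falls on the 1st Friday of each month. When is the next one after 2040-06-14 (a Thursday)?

June 2040 starts on a Friday, so its 1st Friday is 2040-06-01.
That is not after 2040-06-14, so look at July 2040.
July 2040 starts on a Sunday, so its 1st Friday is 2040-07-06 (5 days in).

2040-07-06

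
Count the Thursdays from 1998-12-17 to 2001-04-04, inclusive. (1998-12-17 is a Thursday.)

120

1998-12-17 is a Thursday; the first Thursday on or after it is 1998-12-17.
From 1998-12-17 to 2001-04-04: 14 + 365 + 366 + 94 = 839 days (rest of 1998, 1999, 2000, to 2001-04-04 in 2001).
839 ÷ 7 = 119 full weeks with remainder 6, so 119 more Thursdays after the first → 120.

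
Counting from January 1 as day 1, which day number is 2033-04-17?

107

Days in months before April: 31 + 28 + 31 = 90.
Plus 17 days into April → day 107.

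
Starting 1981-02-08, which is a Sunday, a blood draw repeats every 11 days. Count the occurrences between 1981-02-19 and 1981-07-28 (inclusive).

15

Occurrences land 11·i days after 1981-02-08 for i = 0, 1, 2, …
1981-02-19 is 11 days after the start; 11 ÷ 11 = 1 remainder 0. First occurrence in the window: #2 on 1981-02-19 (1×11 = 11 days in).
1981-07-28 is 170 days after the start; 170 ÷ 11 = 15 remainder 5. Last occurrence in the window: #16 on 1981-07-23.
Occurrences #2 through #16: 15 in total.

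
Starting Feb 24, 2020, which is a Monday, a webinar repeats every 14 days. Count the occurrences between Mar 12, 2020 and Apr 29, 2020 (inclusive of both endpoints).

Occurrences land 14·i days after Feb 24, 2020 for i = 0, 1, 2, …
Mar 12, 2020 is 17 days after the start; 17 ÷ 14 = 1 remainder 3; since the remainder is 3, round up to i = 2. First occurrence in the window: #3 on Mar 23, 2020 (2×14 = 28 days in).
Apr 29, 2020 is 65 days after the start; 65 ÷ 14 = 4 remainder 9. Last occurrence in the window: #5 on Apr 20, 2020.
Occurrences #3 through #5: 3 in total.

3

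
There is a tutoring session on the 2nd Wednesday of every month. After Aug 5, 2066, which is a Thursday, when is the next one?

Aug 11, 2066

Aug 2066 starts on a Sunday; its first Wednesday is the 4th, so the 2nd Wednesday is the 11th — Aug 11, 2066.
Aug 11, 2066 is after Aug 5, 2066, so that is the next one.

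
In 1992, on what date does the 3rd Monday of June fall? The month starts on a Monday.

1992-06-15

June 1992 begins on a Monday, so the first Monday is June 1.
The 3rd Monday is 2 weeks later: 1 + 14 = 15.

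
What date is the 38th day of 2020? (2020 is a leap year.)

7 February 2020

January has 31 days (38 − 31 = 7 remain).
7 into February → February 7.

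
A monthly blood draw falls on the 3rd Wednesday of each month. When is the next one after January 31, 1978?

February 15, 1978

January 1978 starts on a Sunday; its first Wednesday is the 4th, so the 3rd Wednesday is the 18th — January 18, 1978.
That is not after January 31, 1978, so look at February 1978.
February 1978 starts on a Wednesday; its first Wednesday is the 1st, so the 3rd Wednesday is the 15th — February 15, 1978.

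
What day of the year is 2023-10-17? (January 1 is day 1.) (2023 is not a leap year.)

Days in months before October: 31 + 28 + 31 + 30 + 31 + 30 + 31 + 31 + 30 = 273.
Plus 17 days into October → day 290.

290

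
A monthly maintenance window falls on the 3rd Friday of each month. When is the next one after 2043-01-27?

2043-02-20

January 2043 starts on a Thursday; its first Friday is the 2nd, so the 3rd Friday is the 16th — 2043-01-16.
That is not after 2043-01-27, so look at February 2043.
February 2043 starts on a Sunday; its first Friday is the 6th, so the 3rd Friday is the 20th — 2043-02-20.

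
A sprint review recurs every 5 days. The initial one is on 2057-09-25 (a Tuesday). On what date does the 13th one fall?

The 13th occurrence is 12 intervals after the first: 12 × 5 = 60 days after 2057-09-25.
September has 30 days — 5 days to the end of September leaves 55.
October has 31 days (24 left).
24 days into November → 2057-11-24.

2057-11-24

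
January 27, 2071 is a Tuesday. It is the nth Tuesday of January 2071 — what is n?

Day 27 falls in week ⌈27/7⌉ of the month.
Days 1–7 hold the 1st Tuesday, 8–14 the 2nd, 15–21 the 3rd, 22–28 the 4th, 29–31 the 5th.
27 is in the range for the 4th.

4th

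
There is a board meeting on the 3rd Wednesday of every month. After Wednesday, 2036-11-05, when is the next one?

November 2036 starts on a Saturday; its first Wednesday is the 5th, so the 3rd Wednesday is the 19th — 2036-11-19.
2036-11-19 is after 2036-11-05, so that is the next one.

2036-11-19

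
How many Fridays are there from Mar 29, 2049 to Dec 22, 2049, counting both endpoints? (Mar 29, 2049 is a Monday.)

Mar 29, 2049 is a Monday; the first Friday on or after it is Apr 2, 2049 (4 days later).
From Apr 2, 2049 to Dec 22, 2049: 28 + 31 + 30 + 31 + 31 + 30 + 31 + 30 + 22 = 264 days (rest of Apr, May, Jun, Jul, Aug, Sep, Oct, Nov, Dec).
264 ÷ 7 = 37 full weeks with remainder 5, so 37 more Fridays after the first → 38.

38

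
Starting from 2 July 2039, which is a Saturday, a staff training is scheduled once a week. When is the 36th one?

3 March 2040

The 36th occurrence is 35 intervals after the first: 35 × 7 = 245 days after 2 July 2039.
July has 31 days — 29 days to the end of July leaves 216.
August has 31 days (185 left).
September has 30 days (155 left).
October has 31 days (124 left).
November has 30 days (94 left).
December has 31 days (63 left).
January has 31 days (32 left).
February has 29 days (3 left).
3 days into March → 3 March 2040.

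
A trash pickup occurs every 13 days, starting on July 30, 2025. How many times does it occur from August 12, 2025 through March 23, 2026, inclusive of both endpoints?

Occurrences land 13·i days after July 30, 2025 for i = 0, 1, 2, …
August 12, 2025 is 13 days after the start; 13 ÷ 13 = 1 remainder 0. First occurrence in the window: #2 on August 12, 2025 (1×13 = 13 days in).
March 23, 2026 is 236 days after the start; 236 ÷ 13 = 18 remainder 2. Last occurrence in the window: #19 on March 21, 2026.
Occurrences #2 through #19: 18 in total.

18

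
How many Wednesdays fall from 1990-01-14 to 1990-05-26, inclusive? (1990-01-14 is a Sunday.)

19

1990-01-14 is a Sunday; the first Wednesday on or after it is 1990-01-17 (3 days later).
From 1990-01-17 to 1990-05-26: 14 + 28 + 31 + 30 + 26 = 129 days (rest of January, February, March, April, May).
129 ÷ 7 = 18 full weeks with remainder 3, so 18 more Wednesdays after the first → 19.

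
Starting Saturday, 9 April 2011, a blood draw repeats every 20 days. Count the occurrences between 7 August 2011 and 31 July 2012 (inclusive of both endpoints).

18

Occurrences land 20·i days after 9 April 2011 for i = 0, 1, 2, …
7 August 2011 is 120 days after the start; 120 ÷ 20 = 6 remainder 0. First occurrence in the window: #7 on 7 August 2011 (6×20 = 120 days in).
31 July 2012 is 479 days after the start; 479 ÷ 20 = 23 remainder 19. Last occurrence in the window: #24 on 12 July 2012.
Occurrences #7 through #24: 18 in total.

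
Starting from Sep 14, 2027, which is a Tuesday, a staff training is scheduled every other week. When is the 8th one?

Dec 21, 2027

The 8th occurrence is 7 intervals after the first: 7 × 14 = 98 days after Sep 14, 2027.
Sep has 30 days — 16 days to the end of Sep leaves 82.
Oct has 31 days (51 left).
Nov has 30 days (21 left).
21 days into Dec → Dec 21, 2027.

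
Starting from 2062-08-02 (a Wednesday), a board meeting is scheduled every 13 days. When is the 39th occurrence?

2063-12-09

The 39th occurrence is 38 intervals after the first: 38 × 13 = 494 days after 2062-08-02.
August has 31 days — 29 days to the end of August leaves 465.
From end of August to end of 2062 is 122 days (343 left).
January has 31 days (312 left).
February has 28 days (284 left).
March has 31 days (253 left).
April has 30 days (223 left).
May has 31 days (192 left).
June has 30 days (162 left).
July has 31 days (131 left).
August has 31 days (100 left).
September has 30 days (70 left).
October has 31 days (39 left).
November has 30 days (9 left).
9 days into December → 2063-12-09.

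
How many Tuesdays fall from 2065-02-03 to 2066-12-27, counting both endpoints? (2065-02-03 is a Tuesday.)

2065-02-03 is a Tuesday; the first Tuesday on or after it is 2065-02-03.
From 2065-02-03 to 2066-12-27: 331 + 361 = 692 days (rest of 2065, to 2066-12-27 in 2066).
692 ÷ 7 = 98 full weeks with remainder 6, so 98 more Tuesdays after the first → 99.

99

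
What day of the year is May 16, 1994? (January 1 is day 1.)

Days in months before May: 31 + 28 + 31 + 30 = 120.
Plus 16 days into May → day 136.

136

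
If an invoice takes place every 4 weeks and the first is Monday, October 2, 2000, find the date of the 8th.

The 8th occurrence is 7 intervals after the first: 7 × 28 = 196 days after October 2, 2000.
October has 31 days — 29 days to the end of October leaves 167.
November has 30 days (137 left).
December has 31 days (106 left).
January has 31 days (75 left).
February has 28 days (47 left).
March has 31 days (16 left).
16 days into April → April 16, 2001.

April 16, 2001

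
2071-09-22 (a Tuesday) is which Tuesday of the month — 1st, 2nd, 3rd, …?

4th

Day 22 falls in week ⌈22/7⌉ of the month.
Days 1–7 hold the 1st Tuesday, 8–14 the 2nd, 15–21 the 3rd, 22–28 the 4th, 29–31 the 5th.
22 is in the range for the 4th.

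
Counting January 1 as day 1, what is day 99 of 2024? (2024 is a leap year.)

January has 31 days (99 − 31 = 68 remain).
February has 29 days (68 − 29 = 39 remain).
March has 31 days (39 − 31 = 8 remain).
8 into April → April 8.

2024-04-08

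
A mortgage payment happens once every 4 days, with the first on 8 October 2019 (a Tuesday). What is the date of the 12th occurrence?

The 12th occurrence is 11 intervals after the first: 11 × 4 = 44 days after 8 October 2019.
October has 31 days — 23 days to the end of October leaves 21.
21 days into November → 21 November 2019.

21 November 2019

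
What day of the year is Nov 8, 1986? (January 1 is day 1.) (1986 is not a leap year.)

Days in months before Nov: 31 + 28 + 31 + 30 + 31 + 30 + 31 + 31 + 30 + 31 = 304.
Plus 8 days into Nov → day 312.

312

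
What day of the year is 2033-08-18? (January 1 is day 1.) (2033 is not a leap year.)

230

Days in months before August: 31 + 28 + 31 + 30 + 31 + 30 + 31 = 212.
Plus 18 days into August → day 230.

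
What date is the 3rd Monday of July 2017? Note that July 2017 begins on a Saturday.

17 July 2017

July 2017 begins on a Saturday, so the first Monday is July 3 (2 days later).
The 3rd Monday is 2 weeks later: 3 + 14 = 17.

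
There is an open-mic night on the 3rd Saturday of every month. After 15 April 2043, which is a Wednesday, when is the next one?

18 April 2043

April 2043 starts on a Wednesday; its first Saturday is the 4th, so the 3rd Saturday is the 18th — 18 April 2043.
18 April 2043 is after 15 April 2043, so that is the next one.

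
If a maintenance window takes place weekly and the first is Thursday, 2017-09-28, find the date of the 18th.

2018-01-25

The 18th occurrence is 17 intervals after the first: 17 × 7 = 119 days after 2017-09-28.
September has 30 days — 2 days to the end of September leaves 117.
October has 31 days (86 left).
November has 30 days (56 left).
December has 31 days (25 left).
25 days into January → 2018-01-25.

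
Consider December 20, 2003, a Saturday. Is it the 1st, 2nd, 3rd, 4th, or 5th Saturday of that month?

3rd

Day 20 falls in week ⌈20/7⌉ of the month.
Days 1–7 hold the 1st Saturday, 8–14 the 2nd, 15–21 the 3rd, 22–28 the 4th, 29–31 the 5th.
20 is in the range for the 3rd.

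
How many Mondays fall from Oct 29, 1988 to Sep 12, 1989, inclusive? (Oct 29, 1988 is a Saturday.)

46

Oct 29, 1988 is a Saturday; the first Monday on or after it is Oct 31, 1988 (2 days later).
From Oct 31, 1988 to Sep 12, 1989: 61 + 255 = 316 days (rest of 1988, to Sep 12, 1989 in 1989).
316 ÷ 7 = 45 full weeks with remainder 1, so 45 more Mondays after the first → 46.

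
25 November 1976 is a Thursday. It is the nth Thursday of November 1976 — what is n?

4th

Day 25 falls in week ⌈25/7⌉ of the month.
Days 1–7 hold the 1st Thursday, 8–14 the 2nd, 15–21 the 3rd, 22–28 the 4th, 29–31 the 5th.
25 is in the range for the 4th.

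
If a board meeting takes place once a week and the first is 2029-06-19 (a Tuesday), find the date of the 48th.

2030-05-14

The 48th occurrence is 47 intervals after the first: 47 × 7 = 329 days after 2029-06-19.
June has 30 days — 11 days to the end of June leaves 318.
July has 31 days (287 left).
August has 31 days (256 left).
September has 30 days (226 left).
October has 31 days (195 left).
November has 30 days (165 left).
December has 31 days (134 left).
January has 31 days (103 left).
February has 28 days (75 left).
March has 31 days (44 left).
April has 30 days (14 left).
14 days into May → 2030-05-14.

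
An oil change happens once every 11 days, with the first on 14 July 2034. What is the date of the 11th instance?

1 November 2034

The 11th occurrence is 10 intervals after the first: 10 × 11 = 110 days after 14 July 2034.
July has 31 days — 17 days to the end of July leaves 93.
August has 31 days (62 left).
September has 30 days (32 left).
October has 31 days (1 left).
1 day into November → 1 November 2034.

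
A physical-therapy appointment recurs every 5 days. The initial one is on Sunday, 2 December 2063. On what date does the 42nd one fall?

The 42nd occurrence is 41 intervals after the first: 41 × 5 = 205 days after 2 December 2063.
December has 31 days — 29 days to the end of December leaves 176.
January has 31 days (145 left).
February has 29 days (116 left).
March has 31 days (85 left).
April has 30 days (55 left).
May has 31 days (24 left).
24 days into June → 24 June 2064.

24 June 2064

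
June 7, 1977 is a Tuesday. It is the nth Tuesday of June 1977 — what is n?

1st

Day 7 falls in week ⌈7/7⌉ of the month.
Days 1–7 hold the 1st Tuesday, 8–14 the 2nd, 15–21 the 3rd, 22–28 the 4th, 29–31 the 5th.
7 is in the range for the 1st.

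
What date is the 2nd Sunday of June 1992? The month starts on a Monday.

June 1992 begins on a Monday, so the first Sunday is June 7 (6 days later).
The 2nd Sunday is 1 weeks later: 7 + 7 = 14.

June 14, 1992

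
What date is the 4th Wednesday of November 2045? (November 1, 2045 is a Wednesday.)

November 2045 begins on a Wednesday, so the first Wednesday is November 1.
The 4th Wednesday is 3 weeks later: 1 + 21 = 22.

November 22, 2045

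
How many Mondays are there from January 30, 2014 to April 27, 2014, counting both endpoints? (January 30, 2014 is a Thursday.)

January 30, 2014 is a Thursday; the first Monday on or after it is February 3, 2014 (4 days later).
From February 3, 2014 to April 27, 2014: 25 + 31 + 27 = 83 days (rest of February, March, April).
83 ÷ 7 = 11 full weeks with remainder 6, so 11 more Mondays after the first → 12.

12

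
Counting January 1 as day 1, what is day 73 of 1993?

Mar 14, 1993

Jan has 31 days (73 − 31 = 42 remain).
Feb has 28 days (42 − 28 = 14 remain).
14 into Mar → Mar 14.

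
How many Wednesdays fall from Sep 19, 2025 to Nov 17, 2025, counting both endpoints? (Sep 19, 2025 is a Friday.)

8

Sep 19, 2025 is a Friday; the first Wednesday on or after it is Sep 24, 2025 (5 days later).
From Sep 24, 2025 to Nov 17, 2025: 6 + 31 + 17 = 54 days (rest of Sep, Oct, Nov).
54 ÷ 7 = 7 full weeks with remainder 5, so 7 more Wednesdays after the first → 8.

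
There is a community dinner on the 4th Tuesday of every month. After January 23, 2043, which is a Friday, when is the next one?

January 27, 2043

January 2043 starts on a Thursday; its first Tuesday is the 6th, so the 4th Tuesday is the 27th — January 27, 2043.
January 27, 2043 is after January 23, 2043, so that is the next one.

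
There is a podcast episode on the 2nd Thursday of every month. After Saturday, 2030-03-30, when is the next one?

2030-04-11

March 2030 starts on a Friday; its first Thursday is the 7th, so the 2nd Thursday is the 14th — 2030-03-14.
That is not after 2030-03-30, so look at April 2030.
April 2030 starts on a Monday; its first Thursday is the 4th, so the 2nd Thursday is the 11th — 2030-04-11.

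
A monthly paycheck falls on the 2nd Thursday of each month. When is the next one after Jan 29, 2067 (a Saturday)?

Jan 2067 starts on a Saturday; its first Thursday is the 6th, so the 2nd Thursday is the 13th — Jan 13, 2067.
That is not after Jan 29, 2067, so look at Feb 2067.
Feb 2067 starts on a Tuesday; its first Thursday is the 3rd, so the 2nd Thursday is the 10th — Feb 10, 2067.

Feb 10, 2067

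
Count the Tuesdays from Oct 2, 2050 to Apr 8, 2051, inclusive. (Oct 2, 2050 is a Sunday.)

27

Oct 2, 2050 is a Sunday; the first Tuesday on or after it is Oct 4, 2050 (2 days later).
From Oct 4, 2050 to Apr 8, 2051: 27 + 30 + 31 + 31 + 28 + 31 + 8 = 186 days (rest of Oct, Nov, Dec, Jan, Feb, Mar, Apr).
186 ÷ 7 = 26 full weeks with remainder 4, so 26 more Tuesdays after the first → 27.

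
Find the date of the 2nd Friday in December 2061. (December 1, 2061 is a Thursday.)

December 2061 begins on a Thursday, so the first Friday is December 2 (1 day later).
The 2nd Friday is 1 weeks later: 2 + 7 = 9.

December 9, 2061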